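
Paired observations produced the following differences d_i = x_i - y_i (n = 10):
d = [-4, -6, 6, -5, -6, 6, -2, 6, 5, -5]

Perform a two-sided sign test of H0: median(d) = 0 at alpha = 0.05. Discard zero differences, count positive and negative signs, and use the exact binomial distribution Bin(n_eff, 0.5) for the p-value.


Step 1: Discard zero differences. Original n = 10; n_eff = number of nonzero differences = 10.
Nonzero differences (with sign): -4, -6, +6, -5, -6, +6, -2, +6, +5, -5
Step 2: Count signs: positive = 4, negative = 6.
Step 3: Under H0: P(positive) = 0.5, so the number of positives S ~ Bin(10, 0.5).
Step 4: Two-sided exact p-value = sum of Bin(10,0.5) probabilities at or below the observed probability = 0.753906.
Step 5: alpha = 0.05. fail to reject H0.

n_eff = 10, pos = 4, neg = 6, p = 0.753906, fail to reject H0.


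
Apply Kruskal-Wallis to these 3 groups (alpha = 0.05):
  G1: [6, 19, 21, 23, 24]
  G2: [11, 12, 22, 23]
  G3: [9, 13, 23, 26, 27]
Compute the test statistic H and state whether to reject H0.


Step 1: Combine all N = 14 observations and assign midranks.
sorted (value, group, rank): (6,G1,1), (9,G3,2), (11,G2,3), (12,G2,4), (13,G3,5), (19,G1,6), (21,G1,7), (22,G2,8), (23,G1,10), (23,G2,10), (23,G3,10), (24,G1,12), (26,G3,13), (27,G3,14)
Step 2: Sum ranks within each group.
R_1 = 36 (n_1 = 5)
R_2 = 25 (n_2 = 4)
R_3 = 44 (n_3 = 5)
Step 3: H = 12/(N(N+1)) * sum(R_i^2/n_i) - 3(N+1)
     = 12/(14*15) * (36^2/5 + 25^2/4 + 44^2/5) - 3*15
     = 0.057143 * 802.65 - 45
     = 0.865714.
Step 4: Ties present; correction factor C = 1 - 24/(14^3 - 14) = 0.991209. Corrected H = 0.865714 / 0.991209 = 0.873392.
Step 5: Under H0, H ~ chi^2(2); p-value = 0.646168.
Step 6: alpha = 0.05. fail to reject H0.

H = 0.8734, df = 2, p = 0.646168, fail to reject H0.


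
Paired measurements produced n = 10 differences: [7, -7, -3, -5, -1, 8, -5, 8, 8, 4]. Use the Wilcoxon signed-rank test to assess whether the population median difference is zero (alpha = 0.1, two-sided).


Step 1: Drop any zero differences (none here) and take |d_i|.
|d| = [7, 7, 3, 5, 1, 8, 5, 8, 8, 4]
Step 2: Midrank |d_i| (ties get averaged ranks).
ranks: |7|->6.5, |7|->6.5, |3|->2, |5|->4.5, |1|->1, |8|->9, |5|->4.5, |8|->9, |8|->9, |4|->3
Step 3: Attach original signs; sum ranks with positive sign and with negative sign.
W+ = 6.5 + 9 + 9 + 9 + 3 = 36.5
W- = 6.5 + 2 + 4.5 + 1 + 4.5 = 18.5
(Check: W+ + W- = 55 should equal n(n+1)/2 = 55.)
Step 4: Test statistic W = min(W+, W-) = 18.5.
Step 5: Ties in |d|, so use the tie-corrected normal approximation.
        E[W] = n(n+1)/4 = 10*11/4 = 27.5.
        Tie groups: |d|=5 (t=2), |d|=7 (t=2), |d|=8 (t=3); sum(t^3 - t) = 36.
        Var[W] = n(n+1)(2n+1)/24 - sum(t^3-t)/48 = 2310/24 - 36/48 = 95.5.
        z = (W - E[W]) / sqrt(Var[W]) = (18.5 - 27.5) / 9.7724 = -0.9210.
        Two-sided p = 2*Phi(z) = 0.357071.
Step 6: alpha = 0.1. fail to reject H0.

W+ = 36.5, W- = 18.5, W = min = 18.5, p = 0.357071, fail to reject H0.


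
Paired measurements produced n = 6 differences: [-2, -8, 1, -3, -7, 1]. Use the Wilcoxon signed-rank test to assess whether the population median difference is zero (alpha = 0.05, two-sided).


Step 1: Drop any zero differences (none here) and take |d_i|.
|d| = [2, 8, 1, 3, 7, 1]
Step 2: Midrank |d_i| (ties get averaged ranks).
ranks: |2|->3, |8|->6, |1|->1.5, |3|->4, |7|->5, |1|->1.5
Step 3: Attach original signs; sum ranks with positive sign and with negative sign.
W+ = 1.5 + 1.5 = 3
W- = 3 + 6 + 4 + 5 = 18
(Check: W+ + W- = 21 should equal n(n+1)/2 = 21.)
Step 4: Test statistic W = min(W+, W-) = 3.
Step 5: Ties in |d|, so use the tie-corrected normal approximation.
        E[W] = n(n+1)/4 = 6*7/4 = 10.5.
        Tie groups: |d|=1 (t=2); sum(t^3 - t) = 6.
        Var[W] = n(n+1)(2n+1)/24 - sum(t^3-t)/48 = 546/24 - 6/48 = 22.625.
        z = (W - E[W]) / sqrt(Var[W]) = (3 - 10.5) / 4.7566 = -1.5768.
        Two-sided p = 2*Phi(z) = 0.114850.
Step 6: alpha = 0.05. fail to reject H0.

W+ = 3, W- = 18, W = min = 3, p = 0.114850, fail to reject H0.


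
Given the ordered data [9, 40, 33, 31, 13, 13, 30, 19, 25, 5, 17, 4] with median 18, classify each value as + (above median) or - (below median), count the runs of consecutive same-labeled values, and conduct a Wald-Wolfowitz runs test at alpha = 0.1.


Step 1: Compute median = 18; label A = above, B = below.
Labels in order: BAAABBAAABBB  (n_A = 6, n_B = 6)
Step 2: Count runs R = 5.
Step 3: Under H0 (random ordering), E[R] = 2*n_A*n_B/(n_A+n_B) + 1 = 2*6*6/12 + 1 = 7.0000.
        Var[R] = 2*n_A*n_B*(2*n_A*n_B - n_A - n_B) / ((n_A+n_B)^2 * (n_A+n_B-1)) = 4320/1584 = 2.7273.
        SD[R] = 1.6514.
Step 4: Continuity-corrected z = (R + 0.5 - E[R]) / SD[R] = (5 + 0.5 - 7.0000) / 1.6514 = -0.9083.
Step 5: Two-sided p-value via normal approximation = 2*(1 - Phi(|z|)) = 0.363722.
Step 6: alpha = 0.1. fail to reject H0.

R = 5, z = -0.9083, p = 0.363722, fail to reject H0.


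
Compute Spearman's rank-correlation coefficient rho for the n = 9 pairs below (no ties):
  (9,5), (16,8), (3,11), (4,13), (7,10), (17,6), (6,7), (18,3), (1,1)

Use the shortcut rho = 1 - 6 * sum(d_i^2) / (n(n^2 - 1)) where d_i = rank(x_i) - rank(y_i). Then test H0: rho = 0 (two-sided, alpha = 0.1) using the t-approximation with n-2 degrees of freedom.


Step 1: Rank x and y separately (midranks; no ties here).
rank(x): 9->6, 16->7, 3->2, 4->3, 7->5, 17->8, 6->4, 18->9, 1->1
rank(y): 5->3, 8->6, 11->8, 13->9, 10->7, 6->4, 7->5, 3->2, 1->1
Step 2: d_i = R_x(i) - R_y(i); compute d_i^2.
  (6-3)^2=9, (7-6)^2=1, (2-8)^2=36, (3-9)^2=36, (5-7)^2=4, (8-4)^2=16, (4-5)^2=1, (9-2)^2=49, (1-1)^2=0
sum(d^2) = 152.
Step 3: rho = 1 - 6*152 / (9*(9^2 - 1)) = 1 - 912/720 = -0.266667.
Step 4: Under H0, t = rho * sqrt((n-2)/(1-rho^2)) = -0.7320 ~ t(7).
Step 5: Two-sided p-value from the t-distribution with 7 df = 0.487922.
Step 6: alpha = 0.1. fail to reject H0.

rho = -0.2667, p = 0.487922, fail to reject H0 at alpha = 0.1.


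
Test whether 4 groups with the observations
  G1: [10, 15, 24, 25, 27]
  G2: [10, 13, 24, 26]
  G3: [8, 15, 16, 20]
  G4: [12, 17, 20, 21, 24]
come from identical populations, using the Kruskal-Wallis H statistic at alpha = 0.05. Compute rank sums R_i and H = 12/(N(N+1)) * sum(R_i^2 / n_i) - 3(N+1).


Step 1: Combine all N = 18 observations and assign midranks.
sorted (value, group, rank): (8,G3,1), (10,G1,2.5), (10,G2,2.5), (12,G4,4), (13,G2,5), (15,G1,6.5), (15,G3,6.5), (16,G3,8), (17,G4,9), (20,G3,10.5), (20,G4,10.5), (21,G4,12), (24,G1,14), (24,G2,14), (24,G4,14), (25,G1,16), (26,G2,17), (27,G1,18)
Step 2: Sum ranks within each group.
R_1 = 57 (n_1 = 5)
R_2 = 38.5 (n_2 = 4)
R_3 = 26 (n_3 = 4)
R_4 = 49.5 (n_4 = 5)
Step 3: H = 12/(N(N+1)) * sum(R_i^2/n_i) - 3(N+1)
     = 12/(18*19) * (57^2/5 + 38.5^2/4 + 26^2/4 + 49.5^2/5) - 3*19
     = 0.035088 * 1679.41 - 57
     = 1.926754.
Step 4: Ties present; correction factor C = 1 - 42/(18^3 - 18) = 0.992776. Corrected H = 1.926754 / 0.992776 = 1.940774.
Step 5: Under H0, H ~ chi^2(3); p-value = 0.584790.
Step 6: alpha = 0.05. fail to reject H0.

H = 1.9408, df = 3, p = 0.584790, fail to reject H0.


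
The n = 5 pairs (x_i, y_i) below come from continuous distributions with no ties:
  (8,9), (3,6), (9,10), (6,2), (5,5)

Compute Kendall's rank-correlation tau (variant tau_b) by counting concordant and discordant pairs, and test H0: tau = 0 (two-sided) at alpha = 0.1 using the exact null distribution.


Step 1: Enumerate the 10 unordered pairs (i,j) with i<j and classify each by sign(x_j-x_i) * sign(y_j-y_i).
  (1,2):dx=-5,dy=-3->C; (1,3):dx=+1,dy=+1->C; (1,4):dx=-2,dy=-7->C; (1,5):dx=-3,dy=-4->C
  (2,3):dx=+6,dy=+4->C; (2,4):dx=+3,dy=-4->D; (2,5):dx=+2,dy=-1->D; (3,4):dx=-3,dy=-8->C
  (3,5):dx=-4,dy=-5->C; (4,5):dx=-1,dy=+3->D
Step 2: C = 7, D = 3, total pairs = 10.
Step 3: tau = (C - D)/(n(n-1)/2) = (7 - 3)/10 = 0.400000.
Step 4: Exact two-sided p-value (enumerate n! = 120 permutations of y under H0): p = 0.483333.
Step 5: alpha = 0.1. fail to reject H0.

tau_b = 0.4000 (C=7, D=3), p = 0.483333, fail to reject H0.


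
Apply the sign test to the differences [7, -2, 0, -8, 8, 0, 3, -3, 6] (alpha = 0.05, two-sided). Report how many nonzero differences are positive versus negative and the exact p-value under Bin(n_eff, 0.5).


Step 1: Discard zero differences. Original n = 9; n_eff = number of nonzero differences = 7.
Nonzero differences (with sign): +7, -2, -8, +8, +3, -3, +6
Step 2: Count signs: positive = 4, negative = 3.
Step 3: Under H0: P(positive) = 0.5, so the number of positives S ~ Bin(7, 0.5).
Step 4: Two-sided exact p-value = sum of Bin(7,0.5) probabilities at or below the observed probability = 1.000000.
Step 5: alpha = 0.05. fail to reject H0.

n_eff = 7, pos = 4, neg = 3, p = 1.000000, fail to reject H0.


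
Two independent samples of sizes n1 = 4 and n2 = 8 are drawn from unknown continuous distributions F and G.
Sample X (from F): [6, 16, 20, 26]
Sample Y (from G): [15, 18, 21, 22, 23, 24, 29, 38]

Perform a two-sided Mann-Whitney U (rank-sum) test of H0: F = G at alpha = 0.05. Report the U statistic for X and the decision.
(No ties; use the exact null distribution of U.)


Step 1: Combine and sort all 12 observations; assign midranks.
sorted (value, group): (6,X), (15,Y), (16,X), (18,Y), (20,X), (21,Y), (22,Y), (23,Y), (24,Y), (26,X), (29,Y), (38,Y)
ranks: 6->1, 15->2, 16->3, 18->4, 20->5, 21->6, 22->7, 23->8, 24->9, 26->10, 29->11, 38->12
Step 2: Rank sum for X: R1 = 1 + 3 + 5 + 10 = 19.
Step 3: U_X = R1 - n1(n1+1)/2 = 19 - 4*5/2 = 19 - 10 = 9.
       U_Y = n1*n2 - U_X = 32 - 9 = 23.
Step 4: No ties, so the exact null distribution of U (based on enumerating the C(12,4) = 495 equally likely rank assignments) gives the two-sided p-value.
Step 5: p-value = 0.282828; compare to alpha = 0.05. fail to reject H0.

U_X = 9, p = 0.282828, fail to reject H0 at alpha = 0.05.


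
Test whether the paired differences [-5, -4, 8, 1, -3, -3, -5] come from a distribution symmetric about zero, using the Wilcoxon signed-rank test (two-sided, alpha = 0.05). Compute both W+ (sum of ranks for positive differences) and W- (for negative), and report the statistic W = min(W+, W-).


Step 1: Drop any zero differences (none here) and take |d_i|.
|d| = [5, 4, 8, 1, 3, 3, 5]
Step 2: Midrank |d_i| (ties get averaged ranks).
ranks: |5|->5.5, |4|->4, |8|->7, |1|->1, |3|->2.5, |3|->2.5, |5|->5.5
Step 3: Attach original signs; sum ranks with positive sign and with negative sign.
W+ = 7 + 1 = 8
W- = 5.5 + 4 + 2.5 + 2.5 + 5.5 = 20
(Check: W+ + W- = 28 should equal n(n+1)/2 = 28.)
Step 4: Test statistic W = min(W+, W-) = 8.
Step 5: Ties in |d|, so use the tie-corrected normal approximation.
        E[W] = n(n+1)/4 = 7*8/4 = 14.
        Tie groups: |d|=3 (t=2), |d|=5 (t=2); sum(t^3 - t) = 12.
        Var[W] = n(n+1)(2n+1)/24 - sum(t^3-t)/48 = 840/24 - 12/48 = 34.75.
        z = (W - E[W]) / sqrt(Var[W]) = (8 - 14) / 5.8949 = -1.0178.
        Two-sided p = 2*Phi(z) = 0.308760.
Step 6: alpha = 0.05. fail to reject H0.

W+ = 8, W- = 20, W = min = 8, p = 0.308760, fail to reject H0.


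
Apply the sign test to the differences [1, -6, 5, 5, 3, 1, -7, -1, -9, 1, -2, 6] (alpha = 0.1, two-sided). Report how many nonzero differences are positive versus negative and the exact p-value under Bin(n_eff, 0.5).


Step 1: Discard zero differences. Original n = 12; n_eff = number of nonzero differences = 12.
Nonzero differences (with sign): +1, -6, +5, +5, +3, +1, -7, -1, -9, +1, -2, +6
Step 2: Count signs: positive = 7, negative = 5.
Step 3: Under H0: P(positive) = 0.5, so the number of positives S ~ Bin(12, 0.5).
Step 4: Two-sided exact p-value = sum of Bin(12,0.5) probabilities at or below the observed probability = 0.774414.
Step 5: alpha = 0.1. fail to reject H0.

n_eff = 12, pos = 7, neg = 5, p = 0.774414, fail to reject H0.


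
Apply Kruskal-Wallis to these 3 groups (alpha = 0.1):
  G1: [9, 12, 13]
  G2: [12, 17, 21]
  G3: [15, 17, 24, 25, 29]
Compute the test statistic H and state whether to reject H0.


Step 1: Combine all N = 11 observations and assign midranks.
sorted (value, group, rank): (9,G1,1), (12,G1,2.5), (12,G2,2.5), (13,G1,4), (15,G3,5), (17,G2,6.5), (17,G3,6.5), (21,G2,8), (24,G3,9), (25,G3,10), (29,G3,11)
Step 2: Sum ranks within each group.
R_1 = 7.5 (n_1 = 3)
R_2 = 17 (n_2 = 3)
R_3 = 41.5 (n_3 = 5)
Step 3: H = 12/(N(N+1)) * sum(R_i^2/n_i) - 3(N+1)
     = 12/(11*12) * (7.5^2/3 + 17^2/3 + 41.5^2/5) - 3*12
     = 0.090909 * 459.533 - 36
     = 5.775758.
Step 4: Ties present; correction factor C = 1 - 12/(11^3 - 11) = 0.990909. Corrected H = 5.775758 / 0.990909 = 5.828746.
Step 5: Under H0, H ~ chi^2(2); p-value = 0.054238.
Step 6: alpha = 0.1. reject H0.

H = 5.8287, df = 2, p = 0.054238, reject H0.


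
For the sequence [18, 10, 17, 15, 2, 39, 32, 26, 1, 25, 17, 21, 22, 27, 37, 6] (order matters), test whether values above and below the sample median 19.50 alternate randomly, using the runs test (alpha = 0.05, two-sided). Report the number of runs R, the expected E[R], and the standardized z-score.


Step 1: Compute median = 19.50; label A = above, B = below.
Labels in order: BBBBBAAABABAAAAB  (n_A = 8, n_B = 8)
Step 2: Count runs R = 7.
Step 3: Under H0 (random ordering), E[R] = 2*n_A*n_B/(n_A+n_B) + 1 = 2*8*8/16 + 1 = 9.0000.
        Var[R] = 2*n_A*n_B*(2*n_A*n_B - n_A - n_B) / ((n_A+n_B)^2 * (n_A+n_B-1)) = 14336/3840 = 3.7333.
        SD[R] = 1.9322.
Step 4: Continuity-corrected z = (R + 0.5 - E[R]) / SD[R] = (7 + 0.5 - 9.0000) / 1.9322 = -0.7763.
Step 5: Two-sided p-value via normal approximation = 2*(1 - Phi(|z|)) = 0.437558.
Step 6: alpha = 0.05. fail to reject H0.

R = 7, z = -0.7763, p = 0.437558, fail to reject H0.


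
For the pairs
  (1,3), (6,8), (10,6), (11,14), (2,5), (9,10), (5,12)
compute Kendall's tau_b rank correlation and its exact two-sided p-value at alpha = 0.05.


Step 1: Enumerate the 21 unordered pairs (i,j) with i<j and classify each by sign(x_j-x_i) * sign(y_j-y_i).
  (1,2):dx=+5,dy=+5->C; (1,3):dx=+9,dy=+3->C; (1,4):dx=+10,dy=+11->C; (1,5):dx=+1,dy=+2->C
  (1,6):dx=+8,dy=+7->C; (1,7):dx=+4,dy=+9->C; (2,3):dx=+4,dy=-2->D; (2,4):dx=+5,dy=+6->C
  (2,5):dx=-4,dy=-3->C; (2,6):dx=+3,dy=+2->C; (2,7):dx=-1,dy=+4->D; (3,4):dx=+1,dy=+8->C
  (3,5):dx=-8,dy=-1->C; (3,6):dx=-1,dy=+4->D; (3,7):dx=-5,dy=+6->D; (4,5):dx=-9,dy=-9->C
  (4,6):dx=-2,dy=-4->C; (4,7):dx=-6,dy=-2->C; (5,6):dx=+7,dy=+5->C; (5,7):dx=+3,dy=+7->C
  (6,7):dx=-4,dy=+2->D
Step 2: C = 16, D = 5, total pairs = 21.
Step 3: tau = (C - D)/(n(n-1)/2) = (16 - 5)/21 = 0.523810.
Step 4: Exact two-sided p-value (enumerate n! = 5040 permutations of y under H0): p = 0.136111.
Step 5: alpha = 0.05. fail to reject H0.

tau_b = 0.5238 (C=16, D=5), p = 0.136111, fail to reject H0.


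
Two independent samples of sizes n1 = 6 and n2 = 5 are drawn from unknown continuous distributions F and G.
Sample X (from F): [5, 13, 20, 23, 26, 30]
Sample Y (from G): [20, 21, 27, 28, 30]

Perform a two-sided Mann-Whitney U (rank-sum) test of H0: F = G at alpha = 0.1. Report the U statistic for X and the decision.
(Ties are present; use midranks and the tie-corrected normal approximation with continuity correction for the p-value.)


Step 1: Combine and sort all 11 observations; assign midranks.
sorted (value, group): (5,X), (13,X), (20,X), (20,Y), (21,Y), (23,X), (26,X), (27,Y), (28,Y), (30,X), (30,Y)
ranks: 5->1, 13->2, 20->3.5, 20->3.5, 21->5, 23->6, 26->7, 27->8, 28->9, 30->10.5, 30->10.5
Step 2: Rank sum for X: R1 = 1 + 2 + 3.5 + 6 + 7 + 10.5 = 30.
Step 3: U_X = R1 - n1(n1+1)/2 = 30 - 6*7/2 = 30 - 21 = 9.
       U_Y = n1*n2 - U_X = 30 - 9 = 21.
Step 4: Ties are present, so use the tie-corrected normal approximation (with continuity correction) for the p-value.
Step 5: p-value = 0.313093; compare to alpha = 0.1. fail to reject H0.

U_X = 9, p = 0.313093, fail to reject H0 at alpha = 0.1.


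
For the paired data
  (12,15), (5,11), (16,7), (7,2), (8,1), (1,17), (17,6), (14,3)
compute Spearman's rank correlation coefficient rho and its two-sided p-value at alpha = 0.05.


Step 1: Rank x and y separately (midranks; no ties here).
rank(x): 12->5, 5->2, 16->7, 7->3, 8->4, 1->1, 17->8, 14->6
rank(y): 15->7, 11->6, 7->5, 2->2, 1->1, 17->8, 6->4, 3->3
Step 2: d_i = R_x(i) - R_y(i); compute d_i^2.
  (5-7)^2=4, (2-6)^2=16, (7-5)^2=4, (3-2)^2=1, (4-1)^2=9, (1-8)^2=49, (8-4)^2=16, (6-3)^2=9
sum(d^2) = 108.
Step 3: rho = 1 - 6*108 / (8*(8^2 - 1)) = 1 - 648/504 = -0.285714.
Step 4: Under H0, t = rho * sqrt((n-2)/(1-rho^2)) = -0.7303 ~ t(6).
Step 5: Two-sided p-value from the t-distribution with 6 df = 0.492726.
Step 6: alpha = 0.05. fail to reject H0.

rho = -0.2857, p = 0.492726, fail to reject H0 at alpha = 0.05.


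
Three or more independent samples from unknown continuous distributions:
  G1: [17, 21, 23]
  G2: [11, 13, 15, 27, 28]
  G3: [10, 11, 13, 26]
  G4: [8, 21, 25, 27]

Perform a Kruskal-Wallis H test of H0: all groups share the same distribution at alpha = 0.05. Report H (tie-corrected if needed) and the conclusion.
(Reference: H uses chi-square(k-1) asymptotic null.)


Step 1: Combine all N = 16 observations and assign midranks.
sorted (value, group, rank): (8,G4,1), (10,G3,2), (11,G2,3.5), (11,G3,3.5), (13,G2,5.5), (13,G3,5.5), (15,G2,7), (17,G1,8), (21,G1,9.5), (21,G4,9.5), (23,G1,11), (25,G4,12), (26,G3,13), (27,G2,14.5), (27,G4,14.5), (28,G2,16)
Step 2: Sum ranks within each group.
R_1 = 28.5 (n_1 = 3)
R_2 = 46.5 (n_2 = 5)
R_3 = 24 (n_3 = 4)
R_4 = 37 (n_4 = 4)
Step 3: H = 12/(N(N+1)) * sum(R_i^2/n_i) - 3(N+1)
     = 12/(16*17) * (28.5^2/3 + 46.5^2/5 + 24^2/4 + 37^2/4) - 3*17
     = 0.044118 * 1189.45 - 51
     = 1.475735.
Step 4: Ties present; correction factor C = 1 - 24/(16^3 - 16) = 0.994118. Corrected H = 1.475735 / 0.994118 = 1.484467.
Step 5: Under H0, H ~ chi^2(3); p-value = 0.685860.
Step 6: alpha = 0.05. fail to reject H0.

H = 1.4845, df = 3, p = 0.685860, fail to reject H0.


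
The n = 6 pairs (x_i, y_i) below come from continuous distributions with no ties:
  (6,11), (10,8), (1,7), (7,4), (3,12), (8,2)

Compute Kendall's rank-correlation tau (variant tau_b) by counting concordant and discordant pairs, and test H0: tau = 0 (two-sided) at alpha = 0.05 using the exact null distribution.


Step 1: Enumerate the 15 unordered pairs (i,j) with i<j and classify each by sign(x_j-x_i) * sign(y_j-y_i).
  (1,2):dx=+4,dy=-3->D; (1,3):dx=-5,dy=-4->C; (1,4):dx=+1,dy=-7->D; (1,5):dx=-3,dy=+1->D
  (1,6):dx=+2,dy=-9->D; (2,3):dx=-9,dy=-1->C; (2,4):dx=-3,dy=-4->C; (2,5):dx=-7,dy=+4->D
  (2,6):dx=-2,dy=-6->C; (3,4):dx=+6,dy=-3->D; (3,5):dx=+2,dy=+5->C; (3,6):dx=+7,dy=-5->D
  (4,5):dx=-4,dy=+8->D; (4,6):dx=+1,dy=-2->D; (5,6):dx=+5,dy=-10->D
Step 2: C = 5, D = 10, total pairs = 15.
Step 3: tau = (C - D)/(n(n-1)/2) = (5 - 10)/15 = -0.333333.
Step 4: Exact two-sided p-value (enumerate n! = 720 permutations of y under H0): p = 0.469444.
Step 5: alpha = 0.05. fail to reject H0.

tau_b = -0.3333 (C=5, D=10), p = 0.469444, fail to reject H0.


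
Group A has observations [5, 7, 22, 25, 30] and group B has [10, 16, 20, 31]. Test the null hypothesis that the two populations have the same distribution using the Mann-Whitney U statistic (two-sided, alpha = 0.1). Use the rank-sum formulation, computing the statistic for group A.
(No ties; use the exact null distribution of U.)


Step 1: Combine and sort all 9 observations; assign midranks.
sorted (value, group): (5,X), (7,X), (10,Y), (16,Y), (20,Y), (22,X), (25,X), (30,X), (31,Y)
ranks: 5->1, 7->2, 10->3, 16->4, 20->5, 22->6, 25->7, 30->8, 31->9
Step 2: Rank sum for X: R1 = 1 + 2 + 6 + 7 + 8 = 24.
Step 3: U_X = R1 - n1(n1+1)/2 = 24 - 5*6/2 = 24 - 15 = 9.
       U_Y = n1*n2 - U_X = 20 - 9 = 11.
Step 4: No ties, so the exact null distribution of U (based on enumerating the C(9,5) = 126 equally likely rank assignments) gives the two-sided p-value.
Step 5: p-value = 0.904762; compare to alpha = 0.1. fail to reject H0.

U_X = 9, p = 0.904762, fail to reject H0 at alpha = 0.1.


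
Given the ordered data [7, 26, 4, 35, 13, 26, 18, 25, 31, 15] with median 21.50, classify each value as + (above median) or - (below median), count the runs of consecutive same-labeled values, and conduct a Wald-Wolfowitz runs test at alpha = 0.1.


Step 1: Compute median = 21.50; label A = above, B = below.
Labels in order: BABABABAAB  (n_A = 5, n_B = 5)
Step 2: Count runs R = 9.
Step 3: Under H0 (random ordering), E[R] = 2*n_A*n_B/(n_A+n_B) + 1 = 2*5*5/10 + 1 = 6.0000.
        Var[R] = 2*n_A*n_B*(2*n_A*n_B - n_A - n_B) / ((n_A+n_B)^2 * (n_A+n_B-1)) = 2000/900 = 2.2222.
        SD[R] = 1.4907.
Step 4: Continuity-corrected z = (R - 0.5 - E[R]) / SD[R] = (9 - 0.5 - 6.0000) / 1.4907 = 1.6771.
Step 5: Two-sided p-value via normal approximation = 2*(1 - Phi(|z|)) = 0.093533.
Step 6: alpha = 0.1. reject H0.

R = 9, z = 1.6771, p = 0.093533, reject H0.


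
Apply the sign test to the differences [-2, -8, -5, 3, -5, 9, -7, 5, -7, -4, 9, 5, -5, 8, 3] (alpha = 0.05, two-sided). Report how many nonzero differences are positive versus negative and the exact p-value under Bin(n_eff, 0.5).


Step 1: Discard zero differences. Original n = 15; n_eff = number of nonzero differences = 15.
Nonzero differences (with sign): -2, -8, -5, +3, -5, +9, -7, +5, -7, -4, +9, +5, -5, +8, +3
Step 2: Count signs: positive = 7, negative = 8.
Step 3: Under H0: P(positive) = 0.5, so the number of positives S ~ Bin(15, 0.5).
Step 4: Two-sided exact p-value = sum of Bin(15,0.5) probabilities at or below the observed probability = 1.000000.
Step 5: alpha = 0.05. fail to reject H0.

n_eff = 15, pos = 7, neg = 8, p = 1.000000, fail to reject H0.


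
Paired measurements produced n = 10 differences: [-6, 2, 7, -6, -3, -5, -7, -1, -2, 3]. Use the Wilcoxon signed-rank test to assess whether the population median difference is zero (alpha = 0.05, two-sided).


Step 1: Drop any zero differences (none here) and take |d_i|.
|d| = [6, 2, 7, 6, 3, 5, 7, 1, 2, 3]
Step 2: Midrank |d_i| (ties get averaged ranks).
ranks: |6|->7.5, |2|->2.5, |7|->9.5, |6|->7.5, |3|->4.5, |5|->6, |7|->9.5, |1|->1, |2|->2.5, |3|->4.5
Step 3: Attach original signs; sum ranks with positive sign and with negative sign.
W+ = 2.5 + 9.5 + 4.5 = 16.5
W- = 7.5 + 7.5 + 4.5 + 6 + 9.5 + 1 + 2.5 = 38.5
(Check: W+ + W- = 55 should equal n(n+1)/2 = 55.)
Step 4: Test statistic W = min(W+, W-) = 16.5.
Step 5: Ties in |d|, so use the tie-corrected normal approximation.
        E[W] = n(n+1)/4 = 10*11/4 = 27.5.
        Tie groups: |d|=2 (t=2), |d|=3 (t=2), |d|=6 (t=2), |d|=7 (t=2); sum(t^3 - t) = 24.
        Var[W] = n(n+1)(2n+1)/24 - sum(t^3-t)/48 = 2310/24 - 24/48 = 95.75.
        z = (W - E[W]) / sqrt(Var[W]) = (16.5 - 27.5) / 9.7852 = -1.1241.
        Two-sided p = 2*Phi(z) = 0.260950.
Step 6: alpha = 0.05. fail to reject H0.

W+ = 16.5, W- = 38.5, W = min = 16.5, p = 0.260950, fail to reject H0.


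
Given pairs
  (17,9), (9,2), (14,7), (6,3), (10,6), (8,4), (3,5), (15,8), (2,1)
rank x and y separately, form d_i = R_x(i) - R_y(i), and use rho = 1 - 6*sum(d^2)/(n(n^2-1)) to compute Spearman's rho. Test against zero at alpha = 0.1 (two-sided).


Step 1: Rank x and y separately (midranks; no ties here).
rank(x): 17->9, 9->5, 14->7, 6->3, 10->6, 8->4, 3->2, 15->8, 2->1
rank(y): 9->9, 2->2, 7->7, 3->3, 6->6, 4->4, 5->5, 8->8, 1->1
Step 2: d_i = R_x(i) - R_y(i); compute d_i^2.
  (9-9)^2=0, (5-2)^2=9, (7-7)^2=0, (3-3)^2=0, (6-6)^2=0, (4-4)^2=0, (2-5)^2=9, (8-8)^2=0, (1-1)^2=0
sum(d^2) = 18.
Step 3: rho = 1 - 6*18 / (9*(9^2 - 1)) = 1 - 108/720 = 0.850000.
Step 4: Under H0, t = rho * sqrt((n-2)/(1-rho^2)) = 4.2691 ~ t(7).
Step 5: Two-sided p-value from the t-distribution with 7 df = 0.003705.
Step 6: alpha = 0.1. reject H0.

rho = 0.8500, p = 0.003705, reject H0 at alpha = 0.1.


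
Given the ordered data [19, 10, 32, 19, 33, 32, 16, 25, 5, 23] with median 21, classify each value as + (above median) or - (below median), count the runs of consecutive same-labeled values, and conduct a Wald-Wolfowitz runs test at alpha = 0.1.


Step 1: Compute median = 21; label A = above, B = below.
Labels in order: BBABAABABA  (n_A = 5, n_B = 5)
Step 2: Count runs R = 8.
Step 3: Under H0 (random ordering), E[R] = 2*n_A*n_B/(n_A+n_B) + 1 = 2*5*5/10 + 1 = 6.0000.
        Var[R] = 2*n_A*n_B*(2*n_A*n_B - n_A - n_B) / ((n_A+n_B)^2 * (n_A+n_B-1)) = 2000/900 = 2.2222.
        SD[R] = 1.4907.
Step 4: Continuity-corrected z = (R - 0.5 - E[R]) / SD[R] = (8 - 0.5 - 6.0000) / 1.4907 = 1.0062.
Step 5: Two-sided p-value via normal approximation = 2*(1 - Phi(|z|)) = 0.314305.
Step 6: alpha = 0.1. fail to reject H0.

R = 8, z = 1.0062, p = 0.314305, fail to reject H0.


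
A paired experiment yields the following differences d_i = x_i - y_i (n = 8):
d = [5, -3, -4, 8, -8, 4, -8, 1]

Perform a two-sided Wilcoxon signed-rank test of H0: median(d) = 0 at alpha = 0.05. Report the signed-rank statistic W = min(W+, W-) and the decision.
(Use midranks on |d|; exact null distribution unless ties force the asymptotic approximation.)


Step 1: Drop any zero differences (none here) and take |d_i|.
|d| = [5, 3, 4, 8, 8, 4, 8, 1]
Step 2: Midrank |d_i| (ties get averaged ranks).
ranks: |5|->5, |3|->2, |4|->3.5, |8|->7, |8|->7, |4|->3.5, |8|->7, |1|->1
Step 3: Attach original signs; sum ranks with positive sign and with negative sign.
W+ = 5 + 7 + 3.5 + 1 = 16.5
W- = 2 + 3.5 + 7 + 7 = 19.5
(Check: W+ + W- = 36 should equal n(n+1)/2 = 36.)
Step 4: Test statistic W = min(W+, W-) = 16.5.
Step 5: Ties in |d|, so use the tie-corrected normal approximation.
        E[W] = n(n+1)/4 = 8*9/4 = 18.
        Tie groups: |d|=4 (t=2), |d|=8 (t=3); sum(t^3 - t) = 30.
        Var[W] = n(n+1)(2n+1)/24 - sum(t^3-t)/48 = 1224/24 - 30/48 = 50.375.
        z = (W - E[W]) / sqrt(Var[W]) = (16.5 - 18) / 7.0975 = -0.2113.
        Two-sided p = 2*Phi(z) = 0.832621.
Step 6: alpha = 0.05. fail to reject H0.

W+ = 16.5, W- = 19.5, W = min = 16.5, p = 0.832621, fail to reject H0.


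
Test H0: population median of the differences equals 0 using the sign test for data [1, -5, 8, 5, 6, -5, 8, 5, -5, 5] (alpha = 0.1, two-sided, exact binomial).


Step 1: Discard zero differences. Original n = 10; n_eff = number of nonzero differences = 10.
Nonzero differences (with sign): +1, -5, +8, +5, +6, -5, +8, +5, -5, +5
Step 2: Count signs: positive = 7, negative = 3.
Step 3: Under H0: P(positive) = 0.5, so the number of positives S ~ Bin(10, 0.5).
Step 4: Two-sided exact p-value = sum of Bin(10,0.5) probabilities at or below the observed probability = 0.343750.
Step 5: alpha = 0.1. fail to reject H0.

n_eff = 10, pos = 7, neg = 3, p = 0.343750, fail to reject H0.


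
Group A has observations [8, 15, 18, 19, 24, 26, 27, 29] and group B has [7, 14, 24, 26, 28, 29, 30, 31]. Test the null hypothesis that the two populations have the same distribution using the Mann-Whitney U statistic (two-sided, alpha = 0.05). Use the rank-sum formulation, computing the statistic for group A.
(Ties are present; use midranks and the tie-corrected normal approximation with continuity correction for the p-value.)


Step 1: Combine and sort all 16 observations; assign midranks.
sorted (value, group): (7,Y), (8,X), (14,Y), (15,X), (18,X), (19,X), (24,X), (24,Y), (26,X), (26,Y), (27,X), (28,Y), (29,X), (29,Y), (30,Y), (31,Y)
ranks: 7->1, 8->2, 14->3, 15->4, 18->5, 19->6, 24->7.5, 24->7.5, 26->9.5, 26->9.5, 27->11, 28->12, 29->13.5, 29->13.5, 30->15, 31->16
Step 2: Rank sum for X: R1 = 2 + 4 + 5 + 6 + 7.5 + 9.5 + 11 + 13.5 = 58.5.
Step 3: U_X = R1 - n1(n1+1)/2 = 58.5 - 8*9/2 = 58.5 - 36 = 22.5.
       U_Y = n1*n2 - U_X = 64 - 22.5 = 41.5.
Step 4: Ties are present, so use the tie-corrected normal approximation (with continuity correction) for the p-value.
Step 5: p-value = 0.343496; compare to alpha = 0.05. fail to reject H0.

U_X = 22.5, p = 0.343496, fail to reject H0 at alpha = 0.05.


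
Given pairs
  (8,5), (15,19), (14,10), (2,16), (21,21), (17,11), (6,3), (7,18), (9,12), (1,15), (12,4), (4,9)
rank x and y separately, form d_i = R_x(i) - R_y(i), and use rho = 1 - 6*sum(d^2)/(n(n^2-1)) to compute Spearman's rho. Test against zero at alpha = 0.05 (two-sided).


Step 1: Rank x and y separately (midranks; no ties here).
rank(x): 8->6, 15->10, 14->9, 2->2, 21->12, 17->11, 6->4, 7->5, 9->7, 1->1, 12->8, 4->3
rank(y): 5->3, 19->11, 10->5, 16->9, 21->12, 11->6, 3->1, 18->10, 12->7, 15->8, 4->2, 9->4
Step 2: d_i = R_x(i) - R_y(i); compute d_i^2.
  (6-3)^2=9, (10-11)^2=1, (9-5)^2=16, (2-9)^2=49, (12-12)^2=0, (11-6)^2=25, (4-1)^2=9, (5-10)^2=25, (7-7)^2=0, (1-8)^2=49, (8-2)^2=36, (3-4)^2=1
sum(d^2) = 220.
Step 3: rho = 1 - 6*220 / (12*(12^2 - 1)) = 1 - 1320/1716 = 0.230769.
Step 4: Under H0, t = rho * sqrt((n-2)/(1-rho^2)) = 0.7500 ~ t(10).
Step 5: Two-sided p-value from the t-distribution with 10 df = 0.470532.
Step 6: alpha = 0.05. fail to reject H0.

rho = 0.2308, p = 0.470532, fail to reject H0 at alpha = 0.05.


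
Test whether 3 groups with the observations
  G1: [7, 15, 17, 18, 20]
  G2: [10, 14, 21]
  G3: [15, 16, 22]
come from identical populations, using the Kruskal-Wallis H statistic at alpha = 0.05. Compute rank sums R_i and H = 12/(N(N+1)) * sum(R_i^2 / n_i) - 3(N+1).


Step 1: Combine all N = 11 observations and assign midranks.
sorted (value, group, rank): (7,G1,1), (10,G2,2), (14,G2,3), (15,G1,4.5), (15,G3,4.5), (16,G3,6), (17,G1,7), (18,G1,8), (20,G1,9), (21,G2,10), (22,G3,11)
Step 2: Sum ranks within each group.
R_1 = 29.5 (n_1 = 5)
R_2 = 15 (n_2 = 3)
R_3 = 21.5 (n_3 = 3)
Step 3: H = 12/(N(N+1)) * sum(R_i^2/n_i) - 3(N+1)
     = 12/(11*12) * (29.5^2/5 + 15^2/3 + 21.5^2/3) - 3*12
     = 0.090909 * 403.133 - 36
     = 0.648485.
Step 4: Ties present; correction factor C = 1 - 6/(11^3 - 11) = 0.995455. Corrected H = 0.648485 / 0.995455 = 0.651446.
Step 5: Under H0, H ~ chi^2(2); p-value = 0.722005.
Step 6: alpha = 0.05. fail to reject H0.

H = 0.6514, df = 2, p = 0.722005, fail to reject H0.


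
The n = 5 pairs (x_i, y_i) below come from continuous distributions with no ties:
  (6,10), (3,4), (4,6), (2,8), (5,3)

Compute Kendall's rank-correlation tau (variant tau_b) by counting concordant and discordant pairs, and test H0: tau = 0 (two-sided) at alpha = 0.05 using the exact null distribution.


Step 1: Enumerate the 10 unordered pairs (i,j) with i<j and classify each by sign(x_j-x_i) * sign(y_j-y_i).
  (1,2):dx=-3,dy=-6->C; (1,3):dx=-2,dy=-4->C; (1,4):dx=-4,dy=-2->C; (1,5):dx=-1,dy=-7->C
  (2,3):dx=+1,dy=+2->C; (2,4):dx=-1,dy=+4->D; (2,5):dx=+2,dy=-1->D; (3,4):dx=-2,dy=+2->D
  (3,5):dx=+1,dy=-3->D; (4,5):dx=+3,dy=-5->D
Step 2: C = 5, D = 5, total pairs = 10.
Step 3: tau = (C - D)/(n(n-1)/2) = (5 - 5)/10 = 0.000000.
Step 4: Exact two-sided p-value (enumerate n! = 120 permutations of y under H0): p = 1.000000.
Step 5: alpha = 0.05. fail to reject H0.

tau_b = 0.0000 (C=5, D=5), p = 1.000000, fail to reject H0.


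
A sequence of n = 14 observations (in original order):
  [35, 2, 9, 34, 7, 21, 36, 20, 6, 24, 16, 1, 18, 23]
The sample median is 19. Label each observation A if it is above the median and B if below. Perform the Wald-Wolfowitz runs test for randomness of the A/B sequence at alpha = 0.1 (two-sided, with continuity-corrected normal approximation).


Step 1: Compute median = 19; label A = above, B = below.
Labels in order: ABBABAAABABBBA  (n_A = 7, n_B = 7)
Step 2: Count runs R = 9.
Step 3: Under H0 (random ordering), E[R] = 2*n_A*n_B/(n_A+n_B) + 1 = 2*7*7/14 + 1 = 8.0000.
        Var[R] = 2*n_A*n_B*(2*n_A*n_B - n_A - n_B) / ((n_A+n_B)^2 * (n_A+n_B-1)) = 8232/2548 = 3.2308.
        SD[R] = 1.7974.
Step 4: Continuity-corrected z = (R - 0.5 - E[R]) / SD[R] = (9 - 0.5 - 8.0000) / 1.7974 = 0.2782.
Step 5: Two-sided p-value via normal approximation = 2*(1 - Phi(|z|)) = 0.780879.
Step 6: alpha = 0.1. fail to reject H0.

R = 9, z = 0.2782, p = 0.780879, fail to reject H0.


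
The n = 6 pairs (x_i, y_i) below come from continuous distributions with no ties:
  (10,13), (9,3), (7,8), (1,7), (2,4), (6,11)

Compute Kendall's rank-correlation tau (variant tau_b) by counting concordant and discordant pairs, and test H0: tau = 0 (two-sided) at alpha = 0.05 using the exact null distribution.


Step 1: Enumerate the 15 unordered pairs (i,j) with i<j and classify each by sign(x_j-x_i) * sign(y_j-y_i).
  (1,2):dx=-1,dy=-10->C; (1,3):dx=-3,dy=-5->C; (1,4):dx=-9,dy=-6->C; (1,5):dx=-8,dy=-9->C
  (1,6):dx=-4,dy=-2->C; (2,3):dx=-2,dy=+5->D; (2,4):dx=-8,dy=+4->D; (2,5):dx=-7,dy=+1->D
  (2,6):dx=-3,dy=+8->D; (3,4):dx=-6,dy=-1->C; (3,5):dx=-5,dy=-4->C; (3,6):dx=-1,dy=+3->D
  (4,5):dx=+1,dy=-3->D; (4,6):dx=+5,dy=+4->C; (5,6):dx=+4,dy=+7->C
Step 2: C = 9, D = 6, total pairs = 15.
Step 3: tau = (C - D)/(n(n-1)/2) = (9 - 6)/15 = 0.200000.
Step 4: Exact two-sided p-value (enumerate n! = 720 permutations of y under H0): p = 0.719444.
Step 5: alpha = 0.05. fail to reject H0.

tau_b = 0.2000 (C=9, D=6), p = 0.719444, fail to reject H0.


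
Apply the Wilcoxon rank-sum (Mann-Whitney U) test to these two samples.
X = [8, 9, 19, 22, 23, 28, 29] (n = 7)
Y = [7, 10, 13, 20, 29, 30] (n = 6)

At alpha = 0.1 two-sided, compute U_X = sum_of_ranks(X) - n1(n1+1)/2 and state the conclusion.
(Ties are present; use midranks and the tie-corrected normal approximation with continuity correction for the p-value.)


Step 1: Combine and sort all 13 observations; assign midranks.
sorted (value, group): (7,Y), (8,X), (9,X), (10,Y), (13,Y), (19,X), (20,Y), (22,X), (23,X), (28,X), (29,X), (29,Y), (30,Y)
ranks: 7->1, 8->2, 9->3, 10->4, 13->5, 19->6, 20->7, 22->8, 23->9, 28->10, 29->11.5, 29->11.5, 30->13
Step 2: Rank sum for X: R1 = 2 + 3 + 6 + 8 + 9 + 10 + 11.5 = 49.5.
Step 3: U_X = R1 - n1(n1+1)/2 = 49.5 - 7*8/2 = 49.5 - 28 = 21.5.
       U_Y = n1*n2 - U_X = 42 - 21.5 = 20.5.
Step 4: Ties are present, so use the tie-corrected normal approximation (with continuity correction) for the p-value.
Step 5: p-value = 1.000000; compare to alpha = 0.1. fail to reject H0.

U_X = 21.5, p = 1.000000, fail to reject H0 at alpha = 0.1.


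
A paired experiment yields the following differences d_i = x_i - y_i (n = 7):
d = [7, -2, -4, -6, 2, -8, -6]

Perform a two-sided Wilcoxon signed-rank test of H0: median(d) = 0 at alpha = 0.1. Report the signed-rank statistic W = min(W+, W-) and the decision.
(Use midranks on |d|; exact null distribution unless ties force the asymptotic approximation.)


Step 1: Drop any zero differences (none here) and take |d_i|.
|d| = [7, 2, 4, 6, 2, 8, 6]
Step 2: Midrank |d_i| (ties get averaged ranks).
ranks: |7|->6, |2|->1.5, |4|->3, |6|->4.5, |2|->1.5, |8|->7, |6|->4.5
Step 3: Attach original signs; sum ranks with positive sign and with negative sign.
W+ = 6 + 1.5 = 7.5
W- = 1.5 + 3 + 4.5 + 7 + 4.5 = 20.5
(Check: W+ + W- = 28 should equal n(n+1)/2 = 28.)
Step 4: Test statistic W = min(W+, W-) = 7.5.
Step 5: Ties in |d|, so use the tie-corrected normal approximation.
        E[W] = n(n+1)/4 = 7*8/4 = 14.
        Tie groups: |d|=2 (t=2), |d|=6 (t=2); sum(t^3 - t) = 12.
        Var[W] = n(n+1)(2n+1)/24 - sum(t^3-t)/48 = 840/24 - 12/48 = 34.75.
        z = (W - E[W]) / sqrt(Var[W]) = (7.5 - 14) / 5.8949 = -1.1026.
        Two-sided p = 2*Phi(z) = 0.270181.
Step 6: alpha = 0.1. fail to reject H0.

W+ = 7.5, W- = 20.5, W = min = 7.5, p = 0.270181, fail to reject H0.


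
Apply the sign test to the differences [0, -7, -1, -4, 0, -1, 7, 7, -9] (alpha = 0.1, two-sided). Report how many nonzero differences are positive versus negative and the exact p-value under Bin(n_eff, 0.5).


Step 1: Discard zero differences. Original n = 9; n_eff = number of nonzero differences = 7.
Nonzero differences (with sign): -7, -1, -4, -1, +7, +7, -9
Step 2: Count signs: positive = 2, negative = 5.
Step 3: Under H0: P(positive) = 0.5, so the number of positives S ~ Bin(7, 0.5).
Step 4: Two-sided exact p-value = sum of Bin(7,0.5) probabilities at or below the observed probability = 0.453125.
Step 5: alpha = 0.1. fail to reject H0.

n_eff = 7, pos = 2, neg = 5, p = 0.453125, fail to reject H0.


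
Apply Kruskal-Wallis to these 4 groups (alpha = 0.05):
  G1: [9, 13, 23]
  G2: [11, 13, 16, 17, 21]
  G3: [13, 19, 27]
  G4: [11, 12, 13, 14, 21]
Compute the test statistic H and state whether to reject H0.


Step 1: Combine all N = 16 observations and assign midranks.
sorted (value, group, rank): (9,G1,1), (11,G2,2.5), (11,G4,2.5), (12,G4,4), (13,G1,6.5), (13,G2,6.5), (13,G3,6.5), (13,G4,6.5), (14,G4,9), (16,G2,10), (17,G2,11), (19,G3,12), (21,G2,13.5), (21,G4,13.5), (23,G1,15), (27,G3,16)
Step 2: Sum ranks within each group.
R_1 = 22.5 (n_1 = 3)
R_2 = 43.5 (n_2 = 5)
R_3 = 34.5 (n_3 = 3)
R_4 = 35.5 (n_4 = 5)
Step 3: H = 12/(N(N+1)) * sum(R_i^2/n_i) - 3(N+1)
     = 12/(16*17) * (22.5^2/3 + 43.5^2/5 + 34.5^2/3 + 35.5^2/5) - 3*17
     = 0.044118 * 1196 - 51
     = 1.764706.
Step 4: Ties present; correction factor C = 1 - 72/(16^3 - 16) = 0.982353. Corrected H = 1.764706 / 0.982353 = 1.796407.
Step 5: Under H0, H ~ chi^2(3); p-value = 0.615717.
Step 6: alpha = 0.05. fail to reject H0.

H = 1.7964, df = 3, p = 0.615717, fail to reject H0.


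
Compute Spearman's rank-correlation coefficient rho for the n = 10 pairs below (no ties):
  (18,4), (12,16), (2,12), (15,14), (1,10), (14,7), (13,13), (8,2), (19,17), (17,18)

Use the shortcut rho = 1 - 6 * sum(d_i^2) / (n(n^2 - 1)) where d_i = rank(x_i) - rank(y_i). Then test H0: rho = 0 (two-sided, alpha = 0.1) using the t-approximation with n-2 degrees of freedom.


Step 1: Rank x and y separately (midranks; no ties here).
rank(x): 18->9, 12->4, 2->2, 15->7, 1->1, 14->6, 13->5, 8->3, 19->10, 17->8
rank(y): 4->2, 16->8, 12->5, 14->7, 10->4, 7->3, 13->6, 2->1, 17->9, 18->10
Step 2: d_i = R_x(i) - R_y(i); compute d_i^2.
  (9-2)^2=49, (4-8)^2=16, (2-5)^2=9, (7-7)^2=0, (1-4)^2=9, (6-3)^2=9, (5-6)^2=1, (3-1)^2=4, (10-9)^2=1, (8-10)^2=4
sum(d^2) = 102.
Step 3: rho = 1 - 6*102 / (10*(10^2 - 1)) = 1 - 612/990 = 0.381818.
Step 4: Under H0, t = rho * sqrt((n-2)/(1-rho^2)) = 1.1685 ~ t(8).
Step 5: Two-sided p-value from the t-distribution with 8 df = 0.276255.
Step 6: alpha = 0.1. fail to reject H0.

rho = 0.3818, p = 0.276255, fail to reject H0 at alpha = 0.1.


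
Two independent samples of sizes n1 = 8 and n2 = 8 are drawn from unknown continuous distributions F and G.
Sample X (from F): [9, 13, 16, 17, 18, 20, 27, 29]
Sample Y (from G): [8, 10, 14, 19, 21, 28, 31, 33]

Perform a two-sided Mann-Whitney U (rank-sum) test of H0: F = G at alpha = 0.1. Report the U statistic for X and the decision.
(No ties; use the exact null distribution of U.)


Step 1: Combine and sort all 16 observations; assign midranks.
sorted (value, group): (8,Y), (9,X), (10,Y), (13,X), (14,Y), (16,X), (17,X), (18,X), (19,Y), (20,X), (21,Y), (27,X), (28,Y), (29,X), (31,Y), (33,Y)
ranks: 8->1, 9->2, 10->3, 13->4, 14->5, 16->6, 17->7, 18->8, 19->9, 20->10, 21->11, 27->12, 28->13, 29->14, 31->15, 33->16
Step 2: Rank sum for X: R1 = 2 + 4 + 6 + 7 + 8 + 10 + 12 + 14 = 63.
Step 3: U_X = R1 - n1(n1+1)/2 = 63 - 8*9/2 = 63 - 36 = 27.
       U_Y = n1*n2 - U_X = 64 - 27 = 37.
Step 4: No ties, so the exact null distribution of U (based on enumerating the C(16,8) = 12870 equally likely rank assignments) gives the two-sided p-value.
Step 5: p-value = 0.645377; compare to alpha = 0.1. fail to reject H0.

U_X = 27, p = 0.645377, fail to reject H0 at alpha = 0.1.


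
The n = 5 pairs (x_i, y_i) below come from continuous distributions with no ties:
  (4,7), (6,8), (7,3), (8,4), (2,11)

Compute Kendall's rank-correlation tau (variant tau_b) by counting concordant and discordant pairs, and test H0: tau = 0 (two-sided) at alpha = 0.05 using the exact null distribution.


Step 1: Enumerate the 10 unordered pairs (i,j) with i<j and classify each by sign(x_j-x_i) * sign(y_j-y_i).
  (1,2):dx=+2,dy=+1->C; (1,3):dx=+3,dy=-4->D; (1,4):dx=+4,dy=-3->D; (1,5):dx=-2,dy=+4->D
  (2,3):dx=+1,dy=-5->D; (2,4):dx=+2,dy=-4->D; (2,5):dx=-4,dy=+3->D; (3,4):dx=+1,dy=+1->C
  (3,5):dx=-5,dy=+8->D; (4,5):dx=-6,dy=+7->D
Step 2: C = 2, D = 8, total pairs = 10.
Step 3: tau = (C - D)/(n(n-1)/2) = (2 - 8)/10 = -0.600000.
Step 4: Exact two-sided p-value (enumerate n! = 120 permutations of y under H0): p = 0.233333.
Step 5: alpha = 0.05. fail to reject H0.

tau_b = -0.6000 (C=2, D=8), p = 0.233333, fail to reject H0.


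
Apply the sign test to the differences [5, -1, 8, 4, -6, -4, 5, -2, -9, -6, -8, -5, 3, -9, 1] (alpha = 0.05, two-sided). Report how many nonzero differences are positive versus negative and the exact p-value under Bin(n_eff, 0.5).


Step 1: Discard zero differences. Original n = 15; n_eff = number of nonzero differences = 15.
Nonzero differences (with sign): +5, -1, +8, +4, -6, -4, +5, -2, -9, -6, -8, -5, +3, -9, +1
Step 2: Count signs: positive = 6, negative = 9.
Step 3: Under H0: P(positive) = 0.5, so the number of positives S ~ Bin(15, 0.5).
Step 4: Two-sided exact p-value = sum of Bin(15,0.5) probabilities at or below the observed probability = 0.607239.
Step 5: alpha = 0.05. fail to reject H0.

n_eff = 15, pos = 6, neg = 9, p = 0.607239, fail to reject H0.
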